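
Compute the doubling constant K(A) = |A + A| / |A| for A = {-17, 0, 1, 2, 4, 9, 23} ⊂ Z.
K = |A + A| / |A| = 25/7

Enumerate A + A = {a + b : a, b ∈ A}. With |A| = 7, there are |A|^2 = 49 ordered sum pairs; collecting distinct values, A + A = {-34, -17, -16, -15, -13, -8, 0, 1, 2, 3, 4, 5, 6, 8, 9, 10, 11, 13, 18, 23, 24, 25, 27, 32, 46}, so |A + A| = 25. Thus K = 25/7. For comparison, the minimum possible |A + A| over all 7-element sets is 2·7 − 1 = 13 (so min K = 13/7), attained only by arithmetic progressions.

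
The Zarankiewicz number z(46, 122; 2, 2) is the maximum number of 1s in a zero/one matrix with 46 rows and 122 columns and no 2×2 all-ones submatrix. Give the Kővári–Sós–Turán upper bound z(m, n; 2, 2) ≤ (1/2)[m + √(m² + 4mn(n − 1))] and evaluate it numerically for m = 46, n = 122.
z(46, 122; 2, 2) ≤ (1/2)[46 + √(46² + 4·46·122·121)] = (1/2)[46 + √2718324] = 847.367

Kővári–Sós–Turán: let r_1, ..., r_46 be the row sums and z = Σ r_i the total number of 1s. Each pair of columns can share at most one row with both entries 1 (else a 2×2 all-ones block appears), so Σ_i C(r_i, 2) ≤ C(122, 2) = 7381. By convexity Σ_i C(r_i, 2) ≥ 46·C(z/46, 2) = z(z − 46)/(2·46), giving z² − 46z − 46·122·121 ≤ 0 and hence z ≤ (1/2)[46 + √(2116 + 4·679052)] = (1/2)[46 + √2718324] ≈ (1/2)(46 + 1648.7341) = 847.367.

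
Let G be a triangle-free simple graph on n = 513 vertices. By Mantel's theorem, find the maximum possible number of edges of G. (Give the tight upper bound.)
ex(513, K_3) = ⌊513^2/4⌋ = 65792

Mantel (1907): a triangle-free graph on n vertices has at most ⌊n^2/4⌋ edges, with equality for the complete bipartite graph K_{⌊n/2⌋, ⌈n/2⌉}. For n = 513: ⌊513^2/4⌋ = ⌊263169/4⌋ = 65792. The extremal graph is K_{256, 257}, which has 256·257 = 65792 edges.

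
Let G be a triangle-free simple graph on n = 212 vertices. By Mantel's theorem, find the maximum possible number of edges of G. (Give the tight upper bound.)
ex(212, K_3) = ⌊212^2/4⌋ = 11236

Mantel (1907): a triangle-free graph on n vertices has at most ⌊n^2/4⌋ edges, with equality for the complete bipartite graph K_{⌊n/2⌋, ⌈n/2⌉}. For n = 212: ⌊212^2/4⌋ = ⌊44944/4⌋ = 11236. The extremal graph is K_{106, 106}, which has 106·106 = 11236 edges.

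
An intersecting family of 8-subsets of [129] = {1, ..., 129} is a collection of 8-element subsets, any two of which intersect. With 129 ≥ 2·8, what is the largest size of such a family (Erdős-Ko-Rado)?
max |F| = C(128, 7) = 94525795200

The Erdős-Ko-Rado theorem states: for n ≥ 2k, an intersecting family of k-subsets of an n-element set has size at most C(n − 1, k − 1), with equality for 'star' families {A ⊆ [n] : |A| = k, i ∈ A} (fix an element i). For n = 129, k = 8: C(128, 7) = 94525795200.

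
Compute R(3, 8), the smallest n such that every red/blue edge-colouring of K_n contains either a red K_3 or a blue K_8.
R(3, 8) = 28

Lower bound: an explicit 2-colouring of K_{27} (typically a Paley-type or other structured construction) avoids a red K_3 and a blue K_8, showing R(3, 8) > 27.
Upper bound: the simple Erdős–Szekeres recurrence only gives R(3, 8) ≤ 31; the tight bound R(3, 8) ≤ 28 requires a sharper case analysis (or computer search) of 2-colourings of K_{28}.
Hence R(3, 8) = 28.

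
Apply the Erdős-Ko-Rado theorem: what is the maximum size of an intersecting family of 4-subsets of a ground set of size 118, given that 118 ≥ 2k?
max |F| = C(117, 3) = 260130

Erdős-Ko-Rado (1961): when n ≥ 2k, max |F| = C(n−1, k−1). The bound is attained by the star {A : i ∈ A} for any fixed i ∈ [n]. Here C(118−1, 4−1) = C(117, 3) = 260130.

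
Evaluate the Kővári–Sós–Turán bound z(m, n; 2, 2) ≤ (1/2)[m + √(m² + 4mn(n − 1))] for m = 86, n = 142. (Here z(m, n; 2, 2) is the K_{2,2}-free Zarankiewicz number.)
z(86, 142; 2, 2) ≤ (1/2)[86 + √(86² + 4·86·142·141)] = (1/2)[86 + √6894964] = 1355.9132

Kővári–Sós–Turán: let r_1, ..., r_86 be the row sums and z = Σ r_i the total number of 1s. Each pair of columns can share at most one row with both entries 1 (else a 2×2 all-ones block appears), so Σ_i C(r_i, 2) ≤ C(142, 2) = 10011. By convexity Σ_i C(r_i, 2) ≥ 86·C(z/86, 2) = z(z − 86)/(2·86), giving z² − 86z − 86·142·141 ≤ 0 and hence z ≤ (1/2)[86 + √(7396 + 4·1721892)] = (1/2)[86 + √6894964] ≈ (1/2)(86 + 2625.8263) = 1355.9132.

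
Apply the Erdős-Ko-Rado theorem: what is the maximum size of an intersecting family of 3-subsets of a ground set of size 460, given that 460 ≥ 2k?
max |F| = C(459, 2) = 105111

The Erdős-Ko-Rado theorem states: for n ≥ 2k, an intersecting family of k-subsets of an n-element set has size at most C(n − 1, k − 1), with equality for 'star' families {A ⊆ [n] : |A| = k, i ∈ A} (fix an element i). For n = 460, k = 3: C(459, 2) = 105111.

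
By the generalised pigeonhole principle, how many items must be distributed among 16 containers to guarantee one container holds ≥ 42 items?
n = (42 − 1)·16 + 1 = 657

By the generalised pigeonhole principle, to guarantee some box contains ≥ r objects we need more than (r − 1) · k objects total. Threshold: n = (r − 1) · k + 1. With r = 42 and k = 16: n = 41 · 16 + 1 = 656 + 1 = 657. For n = 656 = 41 · 16, we can put exactly 41 objects in every box, avoiding 42 in any single one — so 657 is tight.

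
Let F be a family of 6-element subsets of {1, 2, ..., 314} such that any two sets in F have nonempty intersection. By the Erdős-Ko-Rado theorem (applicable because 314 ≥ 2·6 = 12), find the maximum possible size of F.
max |F| = C(313, 5) = 24243663522

The Erdős-Ko-Rado theorem states: for n ≥ 2k, an intersecting family of k-subsets of an n-element set has size at most C(n − 1, k − 1), with equality for 'star' families {A ⊆ [n] : |A| = k, i ∈ A} (fix an element i). For n = 314, k = 6: C(313, 5) = 24243663522.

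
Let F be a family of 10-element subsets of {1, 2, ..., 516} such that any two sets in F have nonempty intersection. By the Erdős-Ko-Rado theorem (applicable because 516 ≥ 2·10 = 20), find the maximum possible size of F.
max |F| = C(515, 9) = 6545987496616226880

Erdős-Ko-Rado (1961): when n ≥ 2k, max |F| = C(n−1, k−1). The bound is attained by the star {A : i ∈ A} for any fixed i ∈ [n]. Here C(516−1, 10−1) = C(515, 9) = 6545987496616226880.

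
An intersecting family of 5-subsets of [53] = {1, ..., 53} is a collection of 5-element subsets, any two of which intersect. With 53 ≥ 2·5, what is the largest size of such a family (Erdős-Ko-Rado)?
max |F| = C(52, 4) = 270725

The Erdős-Ko-Rado theorem states: for n ≥ 2k, an intersecting family of k-subsets of an n-element set has size at most C(n − 1, k − 1), with equality for 'star' families {A ⊆ [n] : |A| = k, i ∈ A} (fix an element i). For n = 53, k = 5: C(52, 4) = 270725.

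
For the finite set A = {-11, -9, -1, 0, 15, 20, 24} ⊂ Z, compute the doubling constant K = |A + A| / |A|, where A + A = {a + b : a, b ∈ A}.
K = |A + A| / |A| = 27/7

Enumerate A + A = {a + b : a, b ∈ A}. With |A| = 7, there are |A|^2 = 49 ordered sum pairs; collecting distinct values, A + A = {-22, -20, -18, -12, -11, -10, -9, -2, -1, 0, 4, 6, 9, 11, 13, 14, 15, 19, 20, 23, 24, 30, 35, 39, 40, 44, 48}, so |A + A| = 27. Thus K = 27/7. For comparison, the minimum possible |A + A| over all 7-element sets is 2·7 − 1 = 13 (so min K = 13/7), attained only by arithmetic progressions.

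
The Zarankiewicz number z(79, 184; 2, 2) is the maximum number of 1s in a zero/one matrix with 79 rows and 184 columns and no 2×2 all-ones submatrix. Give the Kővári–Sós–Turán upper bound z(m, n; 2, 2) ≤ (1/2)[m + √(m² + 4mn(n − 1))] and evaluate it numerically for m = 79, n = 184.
z(79, 184; 2, 2) ≤ (1/2)[79 + √(79² + 4·79·184·183)] = (1/2)[79 + √10646593] = 1670.9559

Kővári–Sós–Turán: let r_1, ..., r_79 be the row sums and z = Σ r_i the total number of 1s. Each pair of columns can share at most one row with both entries 1 (else a 2×2 all-ones block appears), so Σ_i C(r_i, 2) ≤ C(184, 2) = 16836. By convexity Σ_i C(r_i, 2) ≥ 79·C(z/79, 2) = z(z − 79)/(2·79), giving z² − 79z − 79·184·183 ≤ 0 and hence z ≤ (1/2)[79 + √(6241 + 4·2660088)] = (1/2)[79 + √10646593] ≈ (1/2)(79 + 3262.9117) = 1670.9559.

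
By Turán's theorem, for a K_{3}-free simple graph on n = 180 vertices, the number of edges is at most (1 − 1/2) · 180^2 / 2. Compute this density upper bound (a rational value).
Turán density bound = (1/2) · 180^2/2 = 8100

Turán's theorem: ex(n, K_{r+1}) is achieved by the complete r-partite Turán graph T(n, r) with parts as balanced as possible, and is at most (1 − 1/r) · n^2/2. For r = 2, n = 180: the density bound is (1/2) · 32400/2 = 8100. Since 2 ∣ 180, the Turán graph T(180, 2) has parts of equal size 90, and its edge count e(T(180, 2)) = 8100 attains the density bound exactly.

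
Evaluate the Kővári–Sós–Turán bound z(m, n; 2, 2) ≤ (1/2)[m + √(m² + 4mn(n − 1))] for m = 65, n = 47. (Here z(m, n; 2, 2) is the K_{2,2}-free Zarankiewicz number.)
z(65, 47; 2, 2) ≤ (1/2)[65 + √(65² + 4·65·47·46)] = (1/2)[65 + √566345] = 408.7795

Kővári–Sós–Turán: let r_1, ..., r_65 be the row sums and z = Σ r_i the total number of 1s. Each pair of columns can share at most one row with both entries 1 (else a 2×2 all-ones block appears), so Σ_i C(r_i, 2) ≤ C(47, 2) = 1081. By convexity Σ_i C(r_i, 2) ≥ 65·C(z/65, 2) = z(z − 65)/(2·65), giving z² − 65z − 65·47·46 ≤ 0 and hence z ≤ (1/2)[65 + √(4225 + 4·140530)] = (1/2)[65 + √566345] ≈ (1/2)(65 + 752.559) = 408.7795.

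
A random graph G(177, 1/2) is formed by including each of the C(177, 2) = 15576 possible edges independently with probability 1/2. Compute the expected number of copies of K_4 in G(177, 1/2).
E[# K_4] = C(177, 4) · (1/2)^C(4, 2) = 39524100 / 2^6 = 9881025/16 = 617564.0625

For each 4-subset S of vertices (there are C(177, 4) = 39524100 such S), let X_S = 1 if S induces a K_4 (all C(4, 2) = 6 edges present). Then P(X_S = 1) = (1/2)^6 = 1/64. By linearity of expectation, E[# K_4] = C(177, 4) · (1/2)^6 = 39524100 / 64 = 9881025/16 = 617564.0625.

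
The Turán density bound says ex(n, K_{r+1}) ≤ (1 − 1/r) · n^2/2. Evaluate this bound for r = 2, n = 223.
Turán density bound = (1/2) · 223^2/2 = 49729/4 ≈ 12432.25

Turán's theorem: ex(n, K_{r+1}) is achieved by the complete r-partite Turán graph T(n, r) with parts as balanced as possible, and is at most (1 − 1/r) · n^2/2. For r = 2, n = 223: the density bound is (1/2) · 49729/2 = 49729/4 ≈ 12432.25. The integer-valued extremum is e(T(223, 2)) = 12432, which is strictly less than the density bound 49729/4 since 2 ∤ 223 (the parts of T(223, 2) cannot all be equal).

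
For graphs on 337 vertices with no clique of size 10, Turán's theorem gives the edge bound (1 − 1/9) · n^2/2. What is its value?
Turán density bound = (8/9) · 337^2/2 = 454276/9 ≈ 50475.1111

Turán's theorem: ex(n, K_{r+1}) is achieved by the complete r-partite Turán graph T(n, r) with parts as balanced as possible, and is at most (1 − 1/r) · n^2/2. For r = 9, n = 337: the density bound is (8/9) · 113569/2 = 454276/9 ≈ 50475.1111. The integer-valued extremum is e(T(337, 9)) = 50474, which is strictly less than the density bound 454276/9 since 9 ∤ 337 (the parts of T(337, 9) cannot all be equal).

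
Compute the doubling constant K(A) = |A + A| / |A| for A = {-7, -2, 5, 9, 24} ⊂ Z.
K = |A + A| / |A| = 15/5 = 3

Enumerate A + A = {a + b : a, b ∈ A}. With |A| = 5, there are |A|^2 = 25 ordered sum pairs; collecting distinct values, A + A = {-14, -9, -4, -2, 2, 3, 7, 10, 14, 17, 18, 22, 29, 33, 48}, so |A + A| = 15. Thus K = 15/5 = 3. For comparison, the minimum possible |A + A| over all 5-element sets is 2·5 − 1 = 9 (so min K = 9/5), attained only by arithmetic progressions.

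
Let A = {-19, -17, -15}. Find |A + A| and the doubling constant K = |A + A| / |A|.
K = |A + A| / |A| = 5/3

Enumerate A + A = {a + b : a, b ∈ A}. With |A| = 3, there are |A|^2 = 9 ordered sum pairs; collecting distinct values, A + A = {-38, -36, -34, -32, -30}, so |A + A| = 5. Thus K = 5/3. Here |A + A| = 2|A| − 1 = 5, the minimum possible — so K = 5/3 is minimal, which holds iff A is an arithmetic progression.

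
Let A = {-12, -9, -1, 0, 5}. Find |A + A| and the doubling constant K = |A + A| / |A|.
K = |A + A| / |A| = 15/5 = 3

Enumerate A + A = {a + b : a, b ∈ A}. With |A| = 5, there are |A|^2 = 25 ordered sum pairs; collecting distinct values, A + A = {-24, -21, -18, -13, -12, -10, -9, -7, -4, -2, -1, 0, 4, 5, 10}, so |A + A| = 15. Thus K = 15/5 = 3. For comparison, the minimum possible |A + A| over all 5-element sets is 2·5 − 1 = 9 (so min K = 9/5), attained only by arithmetic progressions.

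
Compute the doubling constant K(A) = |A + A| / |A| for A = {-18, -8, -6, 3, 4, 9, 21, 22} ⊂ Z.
K = |A + A| / |A| = 32/8 = 4

Enumerate A + A = {a + b : a, b ∈ A}. With |A| = 8, there are |A|^2 = 64 ordered sum pairs; collecting distinct values, A + A = {-36, -26, -24, -16, -15, -14, -12, -9, -5, -4, -3, -2, 1, 3, 4, 6, 7, 8, 12, 13, 14, 15, 16, 18, 24, 25, 26, 30, 31, 42, 43, 44}, so |A + A| = 32. Thus K = 32/8 = 4. For comparison, the minimum possible |A + A| over all 8-element sets is 2·8 − 1 = 15 (so min K = 15/8), attained only by arithmetic progressions.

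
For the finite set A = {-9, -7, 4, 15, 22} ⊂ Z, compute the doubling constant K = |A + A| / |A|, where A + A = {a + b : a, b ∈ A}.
K = |A + A| / |A| = 14/5

Enumerate A + A = {a + b : a, b ∈ A}. With |A| = 5, there are |A|^2 = 25 ordered sum pairs; collecting distinct values, A + A = {-18, -16, -14, -5, -3, 6, 8, 13, 15, 19, 26, 30, 37, 44}, so |A + A| = 14. Thus K = 14/5. For comparison, the minimum possible |A + A| over all 5-element sets is 2·5 − 1 = 9 (so min K = 9/5), attained only by arithmetic progressions.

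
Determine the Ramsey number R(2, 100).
R(2, 100) = 100

R(2, k) = k for all k ≥ 2: in a 2-colouring of K_k, either some edge is red (a red K_2) or all edges are blue (a blue K_k). And K_{99} coloured all-blue has no blue K_100, so R(2, 100) > 99. Hence R(2, 100) = 100.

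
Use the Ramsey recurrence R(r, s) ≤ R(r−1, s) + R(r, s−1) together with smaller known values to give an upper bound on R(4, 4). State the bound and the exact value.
R(4, 4) ≤ R(3, 4) + R(4, 3) = 9 + 9 = 18; exact value R(4, 4) = 18.

The Erdős–Szekeres recurrence R(r, s) ≤ R(r−1, s) + R(r, s−1) applied to (r, s) = (4, 4) gives
  R(4, 4) ≤ R(3, 4) + R(4, 3) = 9 + 9 = 18.
(Recall R(2, k) = k and R is symmetric.) Here the recurrence bound is tight: a matching lower-bound construction on K_{17} shows R(4, 4) > 17, so R(4, 4) = 18 exactly.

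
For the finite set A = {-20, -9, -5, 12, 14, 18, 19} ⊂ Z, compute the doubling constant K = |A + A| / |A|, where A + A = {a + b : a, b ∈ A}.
K = |A + A| / |A| = 27/7

Enumerate A + A = {a + b : a, b ∈ A}. With |A| = 7, there are |A|^2 = 49 ordered sum pairs; collecting distinct values, A + A = {-40, -29, -25, -18, -14, -10, -8, -6, -2, -1, 3, 5, 7, 9, 10, 13, 14, 24, 26, 28, 30, 31, 32, 33, 36, 37, 38}, so |A + A| = 27. Thus K = 27/7. For comparison, the minimum possible |A + A| over all 7-element sets is 2·7 − 1 = 13 (so min K = 13/7), attained only by arithmetic progressions.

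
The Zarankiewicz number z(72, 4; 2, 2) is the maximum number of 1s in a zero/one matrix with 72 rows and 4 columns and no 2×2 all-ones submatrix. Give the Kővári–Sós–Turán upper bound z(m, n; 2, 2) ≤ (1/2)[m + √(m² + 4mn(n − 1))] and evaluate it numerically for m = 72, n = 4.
z(72, 4; 2, 2) ≤ (1/2)[72 + √(72² + 4·72·4·3)] = (1/2)[72 + √8640] = 82.4758

Kővári–Sós–Turán: let r_1, ..., r_72 be the row sums and z = Σ r_i the total number of 1s. Each pair of columns can share at most one row with both entries 1 (else a 2×2 all-ones block appears), so Σ_i C(r_i, 2) ≤ C(4, 2) = 6. By convexity Σ_i C(r_i, 2) ≥ 72·C(z/72, 2) = z(z − 72)/(2·72), giving z² − 72z − 72·4·3 ≤ 0 and hence z ≤ (1/2)[72 + √(5184 + 4·864)] = (1/2)[72 + √8640] ≈ (1/2)(72 + 92.9516) = 82.4758.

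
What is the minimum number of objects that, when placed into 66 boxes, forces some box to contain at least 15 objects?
n = (15 − 1)·66 + 1 = 925

By the generalised pigeonhole principle, to guarantee some box contains ≥ r objects we need more than (r − 1) · k objects total. Threshold: n = (r − 1) · k + 1. With r = 15 and k = 66: n = 14 · 66 + 1 = 924 + 1 = 925. For n = 924 = 14 · 66, we can put exactly 14 objects in every box, avoiding 15 in any single one — so 925 is tight.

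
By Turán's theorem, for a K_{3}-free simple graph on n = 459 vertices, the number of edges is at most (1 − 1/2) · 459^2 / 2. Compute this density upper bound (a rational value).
Turán density bound = (1/2) · 459^2/2 = 210681/4 ≈ 52670.25

Turán's theorem: ex(n, K_{r+1}) is achieved by the complete r-partite Turán graph T(n, r) with parts as balanced as possible, and is at most (1 − 1/r) · n^2/2. For r = 2, n = 459: the density bound is (1/2) · 210681/2 = 210681/4 ≈ 52670.25. The integer-valued extremum is e(T(459, 2)) = 52670, which is strictly less than the density bound 210681/4 since 2 ∤ 459 (the parts of T(459, 2) cannot all be equal).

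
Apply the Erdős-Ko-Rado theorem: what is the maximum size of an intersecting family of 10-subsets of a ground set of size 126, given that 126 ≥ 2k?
max |F| = C(125, 9) = 15290266473625

The Erdős-Ko-Rado theorem states: for n ≥ 2k, an intersecting family of k-subsets of an n-element set has size at most C(n − 1, k − 1), with equality for 'star' families {A ⊆ [n] : |A| = k, i ∈ A} (fix an element i). For n = 126, k = 10: C(125, 9) = 15290266473625.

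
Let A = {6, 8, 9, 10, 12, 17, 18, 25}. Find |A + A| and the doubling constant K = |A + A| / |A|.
K = |A + A| / |A| = 27/8

Enumerate A + A = {a + b : a, b ∈ A}. With |A| = 8, there are |A|^2 = 64 ordered sum pairs; collecting distinct values, A + A = {12, 14, 15, 16, 17, 18, 19, 20, 21, 22, 23, 24, 25, 26, 27, 28, 29, 30, 31, 33, 34, 35, 36, 37, 42, 43, 50}, so |A + A| = 27. Thus K = 27/8. For comparison, the minimum possible |A + A| over all 8-element sets is 2·8 − 1 = 15 (so min K = 15/8), attained only by arithmetic progressions.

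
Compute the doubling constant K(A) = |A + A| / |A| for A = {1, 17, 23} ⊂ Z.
K = |A + A| / |A| = 6/3 = 2

Enumerate A + A = {a + b : a, b ∈ A}. With |A| = 3, there are |A|^2 = 9 ordered sum pairs; collecting distinct values, A + A = {2, 18, 24, 34, 40, 46}, so |A + A| = 6. Thus K = 6/3 = 2. For comparison, the minimum possible |A + A| over all 3-element sets is 2·3 − 1 = 5 (so min K = 5/3), attained only by arithmetic progressions.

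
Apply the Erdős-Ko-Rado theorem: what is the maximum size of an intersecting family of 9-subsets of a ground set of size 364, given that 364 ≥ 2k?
max |F| = C(363, 8) = 6918310730493657

Erdős-Ko-Rado (1961): when n ≥ 2k, max |F| = C(n−1, k−1). The bound is attained by the star {A : i ∈ A} for any fixed i ∈ [n]. Here C(364−1, 9−1) = C(363, 8) = 6918310730493657.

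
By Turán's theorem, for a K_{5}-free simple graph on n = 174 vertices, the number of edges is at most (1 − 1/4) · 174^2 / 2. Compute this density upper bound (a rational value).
Turán density bound = (3/4) · 174^2/2 = 22707/2 ≈ 11353.5

Turán's theorem: ex(n, K_{r+1}) is achieved by the complete r-partite Turán graph T(n, r) with parts as balanced as possible, and is at most (1 − 1/r) · n^2/2. For r = 4, n = 174: the density bound is (3/4) · 30276/2 = 22707/2 ≈ 11353.5. The integer-valued extremum is e(T(174, 4)) = 11353, which is strictly less than the density bound 22707/2 since 4 ∤ 174 (the parts of T(174, 4) cannot all be equal).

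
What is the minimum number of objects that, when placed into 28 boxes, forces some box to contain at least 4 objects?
n = (4 − 1)·28 + 1 = 85

By the generalised pigeonhole principle, to guarantee some box contains ≥ r objects we need more than (r − 1) · k objects total. Threshold: n = (r − 1) · k + 1. With r = 4 and k = 28: n = 3 · 28 + 1 = 84 + 1 = 85. For n = 84 = 3 · 28, we can put exactly 3 objects in every box, avoiding 4 in any single one — so 85 is tight.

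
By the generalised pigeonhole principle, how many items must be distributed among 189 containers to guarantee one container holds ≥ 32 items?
n = (32 − 1)·189 + 1 = 5860

By the generalised pigeonhole principle, to guarantee some box contains ≥ r objects we need more than (r − 1) · k objects total. Threshold: n = (r − 1) · k + 1. With r = 32 and k = 189: n = 31 · 189 + 1 = 5859 + 1 = 5860. For n = 5859 = 31 · 189, we can put exactly 31 objects in every box, avoiding 32 in any single one — so 5860 is tight.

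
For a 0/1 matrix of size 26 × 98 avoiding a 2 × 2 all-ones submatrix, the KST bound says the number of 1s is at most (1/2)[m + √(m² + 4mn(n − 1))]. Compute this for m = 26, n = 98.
z(26, 98; 2, 2) ≤ (1/2)[26 + √(26² + 4·26·98·97)] = (1/2)[26 + √989300] = 510.3178

Kővári–Sós–Turán: let r_1, ..., r_26 be the row sums and z = Σ r_i the total number of 1s. Each pair of columns can share at most one row with both entries 1 (else a 2×2 all-ones block appears), so Σ_i C(r_i, 2) ≤ C(98, 2) = 4753. By convexity Σ_i C(r_i, 2) ≥ 26·C(z/26, 2) = z(z − 26)/(2·26), giving z² − 26z − 26·98·97 ≤ 0 and hence z ≤ (1/2)[26 + √(676 + 4·247156)] = (1/2)[26 + √989300] ≈ (1/2)(26 + 994.6356) = 510.3178.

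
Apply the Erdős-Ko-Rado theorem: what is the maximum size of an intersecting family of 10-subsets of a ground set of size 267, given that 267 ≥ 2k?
max |F| = C(266, 9) = 16023551101247690

Erdős-Ko-Rado (1961): when n ≥ 2k, max |F| = C(n−1, k−1). The bound is attained by the star {A : i ∈ A} for any fixed i ∈ [n]. Here C(267−1, 10−1) = C(266, 9) = 16023551101247690.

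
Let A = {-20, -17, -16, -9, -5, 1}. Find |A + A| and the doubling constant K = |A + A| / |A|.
K = |A + A| / |A| = 20/6 = 10/3

Enumerate A + A = {a + b : a, b ∈ A}. With |A| = 6, there are |A|^2 = 36 ordered sum pairs; collecting distinct values, A + A = {-40, -37, -36, -34, -33, -32, -29, -26, -25, -22, -21, -19, -18, -16, -15, -14, -10, -8, -4, 2}, so |A + A| = 20. Thus K = 20/6 = 10/3. For comparison, the minimum possible |A + A| over all 6-element sets is 2·6 − 1 = 11 (so min K = 11/6), attained only by arithmetic progressions.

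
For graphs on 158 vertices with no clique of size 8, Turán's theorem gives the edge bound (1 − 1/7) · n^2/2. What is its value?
Turán density bound = (6/7) · 158^2/2 = 74892/7 ≈ 10698.8571

Turán's theorem: ex(n, K_{r+1}) is achieved by the complete r-partite Turán graph T(n, r) with parts as balanced as possible, and is at most (1 − 1/r) · n^2/2. For r = 7, n = 158: the density bound is (6/7) · 24964/2 = 74892/7 ≈ 10698.8571. The integer-valued extremum is e(T(158, 7)) = 10698, which is strictly less than the density bound 74892/7 since 7 ∤ 158 (the parts of T(158, 7) cannot all be equal).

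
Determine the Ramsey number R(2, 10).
R(2, 10) = 10

R(2, k) = k for all k ≥ 2: in a 2-colouring of K_k, either some edge is red (a red K_2) or all edges are blue (a blue K_k). And K_{9} coloured all-blue has no blue K_10, so R(2, 10) > 9. Hence R(2, 10) = 10.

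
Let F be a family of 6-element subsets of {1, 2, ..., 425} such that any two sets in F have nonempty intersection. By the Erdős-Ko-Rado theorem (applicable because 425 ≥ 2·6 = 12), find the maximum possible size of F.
max |F| = C(424, 5) = 111524122584

Erdős-Ko-Rado (1961): when n ≥ 2k, max |F| = C(n−1, k−1). The bound is attained by the star {A : i ∈ A} for any fixed i ∈ [n]. Here C(425−1, 6−1) = C(424, 5) = 111524122584.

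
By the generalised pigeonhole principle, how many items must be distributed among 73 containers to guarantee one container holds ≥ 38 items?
n = (38 − 1)·73 + 1 = 2702

By the generalised pigeonhole principle, to guarantee some box contains ≥ r objects we need more than (r − 1) · k objects total. Threshold: n = (r − 1) · k + 1. With r = 38 and k = 73: n = 37 · 73 + 1 = 2701 + 1 = 2702. For n = 2701 = 37 · 73, we can put exactly 37 objects in every box, avoiding 38 in any single one — so 2702 is tight.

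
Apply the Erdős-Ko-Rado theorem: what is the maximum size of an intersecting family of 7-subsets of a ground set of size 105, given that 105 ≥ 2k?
max |F| = C(104, 6) = 1517381580

The Erdős-Ko-Rado theorem states: for n ≥ 2k, an intersecting family of k-subsets of an n-element set has size at most C(n − 1, k − 1), with equality for 'star' families {A ⊆ [n] : |A| = k, i ∈ A} (fix an element i). For n = 105, k = 7: C(104, 6) = 1517381580.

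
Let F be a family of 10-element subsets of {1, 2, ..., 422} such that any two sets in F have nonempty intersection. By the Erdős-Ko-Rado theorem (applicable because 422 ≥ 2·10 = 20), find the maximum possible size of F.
max |F| = C(421, 9) = 1050476964055098580

The Erdős-Ko-Rado theorem states: for n ≥ 2k, an intersecting family of k-subsets of an n-element set has size at most C(n − 1, k − 1), with equality for 'star' families {A ⊆ [n] : |A| = k, i ∈ A} (fix an element i). For n = 422, k = 10: C(421, 9) = 1050476964055098580.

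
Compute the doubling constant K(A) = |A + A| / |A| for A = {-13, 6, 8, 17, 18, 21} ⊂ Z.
K = |A + A| / |A| = 21/6 = 7/2

Enumerate A + A = {a + b : a, b ∈ A}. With |A| = 6, there are |A|^2 = 36 ordered sum pairs; collecting distinct values, A + A = {-26, -7, -5, 4, 5, 8, 12, 14, 16, 23, 24, 25, 26, 27, 29, 34, 35, 36, 38, 39, 42}, so |A + A| = 21. Thus K = 21/6 = 7/2. For comparison, the minimum possible |A + A| over all 6-element sets is 2·6 − 1 = 11 (so min K = 11/6), attained only by arithmetic progressions.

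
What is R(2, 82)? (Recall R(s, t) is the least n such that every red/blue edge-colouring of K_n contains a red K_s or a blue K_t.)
R(2, 82) = 82

R(2, k) = k for all k ≥ 2: in a 2-colouring of K_k, either some edge is red (a red K_2) or all edges are blue (a blue K_k). And K_{81} coloured all-blue has no blue K_82, so R(2, 82) > 81. Hence R(2, 82) = 82.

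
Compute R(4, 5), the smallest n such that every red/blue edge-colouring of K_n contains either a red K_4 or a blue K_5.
R(4, 5) = 25

Lower bound: an explicit 2-colouring of K_{24} (typically a Paley-type or other structured construction) avoids a red K_4 and a blue K_5, showing R(4, 5) > 24.
Upper bound: the simple Erdős–Szekeres recurrence only gives R(4, 5) ≤ 32; the tight bound R(4, 5) ≤ 25 requires a sharper case analysis (or computer search) of 2-colourings of K_{25}.
Hence R(4, 5) = 25.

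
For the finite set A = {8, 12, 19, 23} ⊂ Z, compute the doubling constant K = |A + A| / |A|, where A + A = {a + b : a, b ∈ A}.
K = |A + A| / |A| = 9/4

Enumerate A + A = {a + b : a, b ∈ A}. With |A| = 4, there are |A|^2 = 16 ordered sum pairs; collecting distinct values, A + A = {16, 20, 24, 27, 31, 35, 38, 42, 46}, so |A + A| = 9. Thus K = 9/4. For comparison, the minimum possible |A + A| over all 4-element sets is 2·4 − 1 = 7 (so min K = 7/4), attained only by arithmetic progressions.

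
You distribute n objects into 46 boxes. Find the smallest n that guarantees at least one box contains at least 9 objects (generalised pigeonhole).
n = (9 − 1)·46 + 1 = 369

By the generalised pigeonhole principle, to guarantee some box contains ≥ r objects we need more than (r − 1) · k objects total. Threshold: n = (r − 1) · k + 1. With r = 9 and k = 46: n = 8 · 46 + 1 = 368 + 1 = 369. For n = 368 = 8 · 46, we can put exactly 8 objects in every box, avoiding 9 in any single one — so 369 is tight.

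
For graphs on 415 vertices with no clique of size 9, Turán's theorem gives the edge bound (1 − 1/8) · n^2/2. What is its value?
Turán density bound = (7/8) · 415^2/2 = 1205575/16 ≈ 75348.4375

Turán's theorem: ex(n, K_{r+1}) is achieved by the complete r-partite Turán graph T(n, r) with parts as balanced as possible, and is at most (1 − 1/r) · n^2/2. For r = 8, n = 415: the density bound is (7/8) · 172225/2 = 1205575/16 ≈ 75348.4375. The integer-valued extremum is e(T(415, 8)) = 75348, which is strictly less than the density bound 1205575/16 since 8 ∤ 415 (the parts of T(415, 8) cannot all be equal).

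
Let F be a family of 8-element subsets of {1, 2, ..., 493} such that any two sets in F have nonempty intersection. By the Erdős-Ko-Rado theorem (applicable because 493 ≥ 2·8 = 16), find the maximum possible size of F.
max |F| = C(492, 7) = 1326496321794168

Erdős-Ko-Rado (1961): when n ≥ 2k, max |F| = C(n−1, k−1). The bound is attained by the star {A : i ∈ A} for any fixed i ∈ [n]. Here C(493−1, 8−1) = C(492, 7) = 1326496321794168.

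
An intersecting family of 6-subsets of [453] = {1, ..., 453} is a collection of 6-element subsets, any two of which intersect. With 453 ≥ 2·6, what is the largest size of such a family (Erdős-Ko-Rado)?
max |F| = C(452, 5) = 153769640640

The Erdős-Ko-Rado theorem states: for n ≥ 2k, an intersecting family of k-subsets of an n-element set has size at most C(n − 1, k − 1), with equality for 'star' families {A ⊆ [n] : |A| = k, i ∈ A} (fix an element i). For n = 453, k = 6: C(452, 5) = 153769640640.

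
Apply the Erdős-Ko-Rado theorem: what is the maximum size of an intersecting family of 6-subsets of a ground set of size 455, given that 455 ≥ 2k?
max |F| = C(454, 5) = 157217287590

Erdős-Ko-Rado (1961): when n ≥ 2k, max |F| = C(n−1, k−1). The bound is attained by the star {A : i ∈ A} for any fixed i ∈ [n]. Here C(455−1, 6−1) = C(454, 5) = 157217287590.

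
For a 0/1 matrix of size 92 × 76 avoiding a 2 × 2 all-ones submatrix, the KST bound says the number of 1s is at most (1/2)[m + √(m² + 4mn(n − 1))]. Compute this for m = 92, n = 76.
z(92, 76; 2, 2) ≤ (1/2)[92 + √(92² + 4·92·76·75)] = (1/2)[92 + √2106064] = 771.6142

Kővári–Sós–Turán: let r_1, ..., r_92 be the row sums and z = Σ r_i the total number of 1s. Each pair of columns can share at most one row with both entries 1 (else a 2×2 all-ones block appears), so Σ_i C(r_i, 2) ≤ C(76, 2) = 2850. By convexity Σ_i C(r_i, 2) ≥ 92·C(z/92, 2) = z(z − 92)/(2·92), giving z² − 92z − 92·76·75 ≤ 0 and hence z ≤ (1/2)[92 + √(8464 + 4·524400)] = (1/2)[92 + √2106064] ≈ (1/2)(92 + 1451.2284) = 771.6142.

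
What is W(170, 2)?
W(170, 2) = 170 + 1 = 171

A 2-term AP is any pair of integers, so a monochromatic 2-AP exists iff some colour is used at least twice. With 170 colours, the colouring i ↦ i on {1, ..., 170} uses each colour once, avoiding any monochromatic pair, so W(170, 2) > 170. For {1, ..., 171}, pigeonhole forces two integers of the same colour, which form a monochromatic 2-AP. Hence W(170, 2) = 171.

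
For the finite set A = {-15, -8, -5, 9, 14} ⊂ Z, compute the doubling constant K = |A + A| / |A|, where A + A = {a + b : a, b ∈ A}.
K = |A + A| / |A| = 15/5 = 3

Enumerate A + A = {a + b : a, b ∈ A}. With |A| = 5, there are |A|^2 = 25 ordered sum pairs; collecting distinct values, A + A = {-30, -23, -20, -16, -13, -10, -6, -1, 1, 4, 6, 9, 18, 23, 28}, so |A + A| = 15. Thus K = 15/5 = 3. For comparison, the minimum possible |A + A| over all 5-element sets is 2·5 − 1 = 9 (so min K = 9/5), attained only by arithmetic progressions.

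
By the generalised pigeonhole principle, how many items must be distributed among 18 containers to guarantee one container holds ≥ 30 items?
n = (30 − 1)·18 + 1 = 523

By the generalised pigeonhole principle, to guarantee some box contains ≥ r objects we need more than (r − 1) · k objects total. Threshold: n = (r − 1) · k + 1. With r = 30 and k = 18: n = 29 · 18 + 1 = 522 + 1 = 523. For n = 522 = 29 · 18, we can put exactly 29 objects in every box, avoiding 30 in any single one — so 523 is tight.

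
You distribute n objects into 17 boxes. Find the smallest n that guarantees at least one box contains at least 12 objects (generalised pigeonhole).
n = (12 − 1)·17 + 1 = 188

By the generalised pigeonhole principle, to guarantee some box contains ≥ r objects we need more than (r − 1) · k objects total. Threshold: n = (r − 1) · k + 1. With r = 12 and k = 17: n = 11 · 17 + 1 = 187 + 1 = 188. For n = 187 = 11 · 17, we can put exactly 11 objects in every box, avoiding 12 in any single one — so 188 is tight.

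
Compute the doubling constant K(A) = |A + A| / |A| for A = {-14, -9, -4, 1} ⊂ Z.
K = |A + A| / |A| = 7/4

Enumerate A + A = {a + b : a, b ∈ A}. With |A| = 4, there are |A|^2 = 16 ordered sum pairs; collecting distinct values, A + A = {-28, -23, -18, -13, -8, -3, 2}, so |A + A| = 7. Thus K = 7/4. Here |A + A| = 2|A| − 1 = 7, the minimum possible — so K = 7/4 is minimal, which holds iff A is an arithmetic progression.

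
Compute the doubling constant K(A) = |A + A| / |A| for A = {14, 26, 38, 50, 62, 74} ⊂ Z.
K = |A + A| / |A| = 11/6

Enumerate A + A = {a + b : a, b ∈ A}. With |A| = 6, there are |A|^2 = 36 ordered sum pairs; collecting distinct values, A + A = {28, 40, 52, 64, 76, 88, 100, 112, 124, 136, 148}, so |A + A| = 11. Thus K = 11/6. Here |A + A| = 2|A| − 1 = 11, the minimum possible — so K = 11/6 is minimal, which holds iff A is an arithmetic progression.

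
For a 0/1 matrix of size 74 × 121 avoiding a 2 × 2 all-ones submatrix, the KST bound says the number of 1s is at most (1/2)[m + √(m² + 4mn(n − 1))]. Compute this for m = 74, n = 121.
z(74, 121; 2, 2) ≤ (1/2)[74 + √(74² + 4·74·121·120)] = (1/2)[74 + √4303396] = 1074.2314

Kővári–Sós–Turán: let r_1, ..., r_74 be the row sums and z = Σ r_i the total number of 1s. Each pair of columns can share at most one row with both entries 1 (else a 2×2 all-ones block appears), so Σ_i C(r_i, 2) ≤ C(121, 2) = 7260. By convexity Σ_i C(r_i, 2) ≥ 74·C(z/74, 2) = z(z − 74)/(2·74), giving z² − 74z − 74·121·120 ≤ 0 and hence z ≤ (1/2)[74 + √(5476 + 4·1074480)] = (1/2)[74 + √4303396] ≈ (1/2)(74 + 2074.4628) = 1074.2314.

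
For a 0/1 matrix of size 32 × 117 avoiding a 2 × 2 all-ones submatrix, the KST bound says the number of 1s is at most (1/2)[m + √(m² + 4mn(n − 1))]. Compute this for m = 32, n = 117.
z(32, 117; 2, 2) ≤ (1/2)[32 + √(32² + 4·32·117·116)] = (1/2)[32 + √1738240] = 675.2117

Kővári–Sós–Turán: let r_1, ..., r_32 be the row sums and z = Σ r_i the total number of 1s. Each pair of columns can share at most one row with both entries 1 (else a 2×2 all-ones block appears), so Σ_i C(r_i, 2) ≤ C(117, 2) = 6786. By convexity Σ_i C(r_i, 2) ≥ 32·C(z/32, 2) = z(z − 32)/(2·32), giving z² − 32z − 32·117·116 ≤ 0 and hence z ≤ (1/2)[32 + √(1024 + 4·434304)] = (1/2)[32 + √1738240] ≈ (1/2)(32 + 1318.4233) = 675.2117.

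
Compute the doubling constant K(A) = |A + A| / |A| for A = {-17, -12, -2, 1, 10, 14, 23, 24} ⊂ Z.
K = |A + A| / |A| = 32/8 = 4

Enumerate A + A = {a + b : a, b ∈ A}. With |A| = 8, there are |A|^2 = 64 ordered sum pairs; collecting distinct values, A + A = {-34, -29, -24, -19, -16, -14, -11, -7, -4, -3, -2, -1, 2, 6, 7, 8, 11, 12, 15, 20, 21, 22, 24, 25, 28, 33, 34, 37, 38, 46, 47, 48}, so |A + A| = 32. Thus K = 32/8 = 4. For comparison, the minimum possible |A + A| over all 8-element sets is 2·8 − 1 = 15 (so min K = 15/8), attained only by arithmetic progressions.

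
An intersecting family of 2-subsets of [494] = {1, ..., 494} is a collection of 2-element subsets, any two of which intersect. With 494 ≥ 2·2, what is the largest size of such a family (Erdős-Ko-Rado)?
max |F| = C(493, 1) = 493

The Erdős-Ko-Rado theorem states: for n ≥ 2k, an intersecting family of k-subsets of an n-element set has size at most C(n − 1, k − 1), with equality for 'star' families {A ⊆ [n] : |A| = k, i ∈ A} (fix an element i). For n = 494, k = 2: C(493, 1) = 493.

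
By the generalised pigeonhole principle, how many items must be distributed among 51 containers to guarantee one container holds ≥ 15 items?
n = (15 − 1)·51 + 1 = 715

By the generalised pigeonhole principle, to guarantee some box contains ≥ r objects we need more than (r − 1) · k objects total. Threshold: n = (r − 1) · k + 1. With r = 15 and k = 51: n = 14 · 51 + 1 = 714 + 1 = 715. For n = 714 = 14 · 51, we can put exactly 14 objects in every box, avoiding 15 in any single one — so 715 is tight.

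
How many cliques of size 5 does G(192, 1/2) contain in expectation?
E[# K_5] = C(192, 5) · (1/2)^C(5, 2) = 2063130048 / 2^10 = 32236407/16 = 2014775.4375

For each 5-subset S of vertices (there are C(192, 5) = 2063130048 such S), let X_S = 1 if S induces a K_5 (all C(5, 2) = 10 edges present). Then P(X_S = 1) = (1/2)^10 = 1/1024. By linearity of expectation, E[# K_5] = C(192, 5) · (1/2)^10 = 2063130048 / 1024 = 32236407/16 = 2014775.4375.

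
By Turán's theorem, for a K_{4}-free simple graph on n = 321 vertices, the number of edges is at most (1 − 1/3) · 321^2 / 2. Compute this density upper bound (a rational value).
Turán density bound = (2/3) · 321^2/2 = 34347

Turán's theorem: ex(n, K_{r+1}) is achieved by the complete r-partite Turán graph T(n, r) with parts as balanced as possible, and is at most (1 − 1/r) · n^2/2. For r = 3, n = 321: the density bound is (2/3) · 103041/2 = 34347. Since 3 ∣ 321, the Turán graph T(321, 3) has parts of equal size 107, and its edge count e(T(321, 3)) = 34347 attains the density bound exactly.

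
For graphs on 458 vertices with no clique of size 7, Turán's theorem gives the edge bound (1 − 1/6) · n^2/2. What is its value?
Turán density bound = (5/6) · 458^2/2 = 262205/3 ≈ 87401.6667

Turán's theorem: ex(n, K_{r+1}) is achieved by the complete r-partite Turán graph T(n, r) with parts as balanced as possible, and is at most (1 − 1/r) · n^2/2. For r = 6, n = 458: the density bound is (5/6) · 209764/2 = 262205/3 ≈ 87401.6667. The integer-valued extremum is e(T(458, 6)) = 87401, which is strictly less than the density bound 262205/3 since 6 ∤ 458 (the parts of T(458, 6) cannot all be equal).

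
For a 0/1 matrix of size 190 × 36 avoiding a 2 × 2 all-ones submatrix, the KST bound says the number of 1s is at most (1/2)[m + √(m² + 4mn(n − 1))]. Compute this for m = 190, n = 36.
z(190, 36; 2, 2) ≤ (1/2)[190 + √(190² + 4·190·36·35)] = (1/2)[190 + √993700] = 593.4225

Kővári–Sós–Turán: let r_1, ..., r_190 be the row sums and z = Σ r_i the total number of 1s. Each pair of columns can share at most one row with both entries 1 (else a 2×2 all-ones block appears), so Σ_i C(r_i, 2) ≤ C(36, 2) = 630. By convexity Σ_i C(r_i, 2) ≥ 190·C(z/190, 2) = z(z − 190)/(2·190), giving z² − 190z − 190·36·35 ≤ 0 and hence z ≤ (1/2)[190 + √(36100 + 4·239400)] = (1/2)[190 + √993700] ≈ (1/2)(190 + 996.845) = 593.4225.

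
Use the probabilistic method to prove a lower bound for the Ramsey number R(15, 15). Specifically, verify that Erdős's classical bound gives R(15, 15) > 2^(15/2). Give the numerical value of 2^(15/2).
2^(15/2) = 181.0193; so R(15, 15) > 181.0193

Colour each edge of K_n uniformly at random with red/blue. The expected number of monochromatic K_15 is C(n, 15) · 2 · 2^(−C(15,2)). If C(n, 15) · 2^(1 − C(15,2)) < 1, then with positive probability no monochromatic K_15 exists, so R(15, 15) > n. The standard estimate C(n, 15) ≤ n^15/15! shows this inequality holds whenever n ≤ 2^(15/2) (since 15! · 2^(C(15,2) − 1) > 2^(15^2/2) ≥ n^15). Hence R(15, 15) > 2^(15/2) = 181.0193.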